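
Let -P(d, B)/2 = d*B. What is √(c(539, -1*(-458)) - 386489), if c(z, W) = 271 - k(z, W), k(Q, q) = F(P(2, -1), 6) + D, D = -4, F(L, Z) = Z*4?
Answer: I*√386238 ≈ 621.48*I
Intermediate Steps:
P(d, B) = -2*B*d (P(d, B) = -2*d*B = -2*B*d)
F(L, Z) = 4*Z
k(Q, q) = 20 (k(Q, q) = 4*6 - 4 = 24 - 4 = 20)
c(z, W) = 251 (c(z, W) = 271 - 1*20 = 271 - 20 = 251)
√(c(539, -1*(-458)) - 386489) = √(251 - 386489) = √(-386238) = I*√386238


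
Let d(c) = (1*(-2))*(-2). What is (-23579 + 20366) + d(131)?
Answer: -3209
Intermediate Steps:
d(c) = 4 (d(c) = -2*(-2) = 4)
(-23579 + 20366) + d(131) = (-23579 + 20366) + 4 = -3213 + 4 = -3209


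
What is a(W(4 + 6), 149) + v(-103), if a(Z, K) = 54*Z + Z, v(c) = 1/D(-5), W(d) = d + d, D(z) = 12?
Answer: 13201/12 ≈ 1100.1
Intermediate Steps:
W(d) = 2*d
v(c) = 1/12
a(Z, K) = 55*Z
a(W(4 + 6), 149) + v(-103) = 55*(2*(4 + 6)) + 1/12 = 55*(2*10) + 1/12 = 55*20 + 1/12 = 1100 + 1/12 = 13201/12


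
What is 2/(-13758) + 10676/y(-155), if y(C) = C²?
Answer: 73416179/165267975 ≈ 0.44423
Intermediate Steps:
2/(-13758) + 10676/y(-155) = 2/(-13758) + 10676/((-155)²) = 2*(-1/13758) + 10676/24025 = -1/6879 + 10676*(1/24025) = -1/6879 + 10676/24025 = 73416179/165267975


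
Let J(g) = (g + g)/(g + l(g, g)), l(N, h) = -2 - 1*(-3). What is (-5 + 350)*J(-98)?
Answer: 67620/97 ≈ 697.11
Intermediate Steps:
l(N, h) = 1 (l(N, h) = -2 + 3 = 1)
J(g) = 2*g/(1 + g) (J(g) = (g + g)/(g + 1) = (2*g)/(1 + g) = 2*g/(1 + g))
(-5 + 350)*J(-98) = (-5 + 350)*(2*(-98)/(1 - 98)) = 345*(2*(-98)/(-97)) = 345*(2*(-98)*(-1/97)) = 345*(196/97) = 67620/97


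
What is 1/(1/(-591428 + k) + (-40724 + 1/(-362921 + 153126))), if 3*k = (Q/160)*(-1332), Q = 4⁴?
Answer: -621138378140/25295239315383027 ≈ -2.4556e-5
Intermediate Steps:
Q = 256
k = -3552/5 (k = ((256/160)*(-1332))/3 = ((256*(1/160))*(-1332))/3 = ((8/5)*(-1332))/3 = (⅓)*(-10656/5) = -3552/5 ≈ -710.40)
1/(1/(-591428 + k) + (-40724 + 1/(-362921 + 153126))) = 1/(1/(-591428 - 3552/5) + (-40724 + 1/(-362921 + 153126))) = 1/(1/(-2960692/5) + (-40724 + 1/(-209795))) = 1/(-5/2960692 + (-40724 - 1/209795)) = 1/(-5/2960692 - 8543691581/209795) = 1/(-25295239315383027/621138378140) = -621138378140/25295239315383027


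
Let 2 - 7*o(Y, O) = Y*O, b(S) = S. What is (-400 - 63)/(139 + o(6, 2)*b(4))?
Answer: -3241/933 ≈ -3.4737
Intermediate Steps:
o(Y, O) = 2/7 - O*Y/7 (o(Y, O) = 2/7 - Y*O/7 = 2/7 - O*Y/7)
(-400 - 63)/(139 + o(6, 2)*b(4)) = (-400 - 63)/(139 + (2/7 - ⅐*2*6)*4) = -463/(139 + (2/7 - 12/7)*4) = -463/(139 - 10/7*4) = -463/(139 - 40/7) = -463/933/7 = -463*7/933 = -3241/933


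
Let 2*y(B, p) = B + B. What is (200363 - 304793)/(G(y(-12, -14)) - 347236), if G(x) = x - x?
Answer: 52215/173618 ≈ 0.30075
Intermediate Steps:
y(B, p) = B (y(B, p) = (B + B)/2 = (2*B)/2 = B)
G(x) = 0
(200363 - 304793)/(G(y(-12, -14)) - 347236) = (200363 - 304793)/(0 - 347236) = -104430/(-347236) = -104430*(-1/347236) = 52215/173618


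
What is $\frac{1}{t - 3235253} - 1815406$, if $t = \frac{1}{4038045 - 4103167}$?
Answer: $- \frac{382480893323892124}{210686145867} \approx -1.8154 \cdot 10^{6}$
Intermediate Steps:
$t = - \frac{1}{65122}$ ($t = \frac{1}{-65122} = - \frac{1}{65122} \approx -1.5356 \cdot 10^{-5}$)
$\frac{1}{t - 3235253} - 1815406 = \frac{1}{- \frac{1}{65122} - 3235253} - 1815406 = \frac{1}{- \frac{210686145867}{65122}} - 1815406 = - \frac{65122}{210686145867} - 1815406 = - \frac{382480893323892124}{210686145867}$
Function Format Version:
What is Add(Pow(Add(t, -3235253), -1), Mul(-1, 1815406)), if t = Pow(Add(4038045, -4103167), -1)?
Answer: Rational(-382480893323892124, 210686145867) ≈ -1.8154e+6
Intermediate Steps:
t = Rational(-1, 65122) (t = Pow(-65122, -1) = Rational(-1, 65122) ≈ -1.5356e-5)
Add(Pow(Add(t, -3235253), -1), Mul(-1, 1815406)) = Add(Pow(Add(Rational(-1, 65122), -3235253), -1), Mul(-1, 1815406)) = Add(Pow(Rational(-210686145867, 65122), -1), -1815406) = Add(Rational(-65122, 210686145867), -1815406) = Rational(-382480893323892124, 210686145867)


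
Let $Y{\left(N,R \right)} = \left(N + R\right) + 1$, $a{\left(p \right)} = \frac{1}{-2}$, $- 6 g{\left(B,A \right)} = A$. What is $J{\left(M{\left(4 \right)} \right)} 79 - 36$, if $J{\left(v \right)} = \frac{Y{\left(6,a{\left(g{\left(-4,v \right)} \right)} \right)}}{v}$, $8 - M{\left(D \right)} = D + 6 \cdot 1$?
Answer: $- \frac{1171}{4} \approx -292.75$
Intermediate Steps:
$g{\left(B,A \right)} = - \frac{A}{6}$
$M{\left(D \right)} = 2 - D$ ($M{\left(D \right)} = 8 - \left(D + 6 \cdot 1\right) = 8 - \left(D + 6\right) = 8 - \left(6 + D\right) = 2 - D$)
$a{\left(p \right)} = - \frac{1}{2}$
$Y{\left(N,R \right)} = 1 + N + R$
$J{\left(v \right)} = \frac{13}{2 v}$ ($J{\left(v \right)} = \frac{1 + 6 - \frac{1}{2}}{v} = \frac{13}{2 v}$)
$J{\left(M{\left(4 \right)} \right)} 79 - 36 = \frac{13}{2 \left(2 - 4\right)} 79 - 36 = \frac{13}{2 \left(-2\right)} 79 - 36 = \frac{13}{2} \left(- \frac{1}{2}\right) 79 - 36 = \left(- \frac{13}{4}\right) 79 - 36 = - \frac{1027}{4} - 36 = - \frac{1171}{4}$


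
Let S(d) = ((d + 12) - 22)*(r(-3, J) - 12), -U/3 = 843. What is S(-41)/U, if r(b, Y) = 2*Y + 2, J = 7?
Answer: 68/843 ≈ 0.080664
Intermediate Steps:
U = -2529 (U = -3*843 = -2529)
r(b, Y) = 2 + 2*Y
S(d) = -40 + 4*d (S(d) = ((d + 12) - 22)*((2 + 2*7) - 12) = ((12 + d) - 22)*((2 + 14) - 12) = (-10 + d)*(16 - 12) = (-10 + d)*4 = -40 + 4*d)
S(-41)/U = (-40 + 4*(-41))/(-2529) = (-40 - 164)*(-1/2529) = -204*(-1/2529) = 68/843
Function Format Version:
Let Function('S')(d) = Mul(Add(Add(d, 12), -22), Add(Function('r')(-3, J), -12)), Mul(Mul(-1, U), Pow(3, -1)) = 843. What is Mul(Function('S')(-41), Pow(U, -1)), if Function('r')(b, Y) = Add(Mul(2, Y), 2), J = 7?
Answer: Rational(68, 843) ≈ 0.080664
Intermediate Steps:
U = -2529 (U = Mul(-3, 843) = -2529)
Function('r')(b, Y) = Add(2, Mul(2, Y))
Function('S')(d) = Add(-40, Mul(4, d)) (Function('S')(d) = Mul(Add(Add(d, 12), -22), Add(Add(2, Mul(2, 7)), -12)) = Mul(Add(Add(12, d), -22), Add(Add(2, 14), -12)) = Mul(Add(-10, d), Add(16, -12)) = Mul(Add(-10, d), 4) = Add(-40, Mul(4, d)))
Mul(Function('S')(-41), Pow(U, -1)) = Mul(Add(-40, Mul(4, -41)), Pow(-2529, -1)) = Mul(Add(-40, -164), Rational(-1, 2529)) = Mul(-204, Rational(-1, 2529)) = Rational(68, 843)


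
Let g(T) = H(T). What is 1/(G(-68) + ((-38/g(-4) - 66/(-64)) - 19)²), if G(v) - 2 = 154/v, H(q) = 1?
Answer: 17408/54525969 ≈ 0.00031926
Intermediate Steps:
g(T) = 1
G(v) = 2 + 154/v
1/(G(-68) + ((-38/g(-4) - 66/(-64)) - 19)²) = 1/((2 + 154/(-68)) + ((-38/1 - 66/(-64)) - 19)²) = 1/((2 + 154*(-1/68)) + ((-38*1 - 66*(-1/64)) - 19)²) = 1/((2 - 77/34) + ((-38 + 33/32) - 19)²) = 1/(-9/34 + (-1183/32 - 19)²) = 1/(-9/34 + (-1791/32)²) = 1/(-9/34 + 3207681/1024) = 1/(54525969/17408) = 17408/54525969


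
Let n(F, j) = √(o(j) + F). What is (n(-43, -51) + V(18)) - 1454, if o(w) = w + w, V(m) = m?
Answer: -1436 + I*√145 ≈ -1436.0 + 12.042*I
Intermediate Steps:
o(w) = 2*w
n(F, j) = √(F + 2*j) (n(F, j) = √(2*j + F) = √(F + 2*j))
(n(-43, -51) + V(18)) - 1454 = (√(-43 + 2*(-51)) + 18) - 1454 = (√(-43 - 102) + 18) - 1454 = (√(-145) + 18) - 1454 = (I*√145 + 18) - 1454 = (18 + I*√145) - 1454 = -1436 + I*√145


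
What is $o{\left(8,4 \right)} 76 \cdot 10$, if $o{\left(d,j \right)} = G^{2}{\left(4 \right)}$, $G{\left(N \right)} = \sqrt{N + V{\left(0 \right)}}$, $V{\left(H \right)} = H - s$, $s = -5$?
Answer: $6840$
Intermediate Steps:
$V{\left(H \right)} = 5 + H$ ($V{\left(H \right)} = H - -5 = H + 5 = 5 + H$)
$G{\left(N \right)} = \sqrt{5 + N}$ ($G{\left(N \right)} = \sqrt{N + \left(5 + 0\right)} = \sqrt{N + 5} = \sqrt{5 + N}$)
$o{\left(d,j \right)} = 9$ ($o{\left(d,j \right)} = \left(\sqrt{5 + 4}\right)^{2} = \left(\sqrt{9}\right)^{2} = 3^{2} = 9$)
$o{\left(8,4 \right)} 76 \cdot 10 = 9 \cdot 76 \cdot 10 = 684 \cdot 10 = 6840$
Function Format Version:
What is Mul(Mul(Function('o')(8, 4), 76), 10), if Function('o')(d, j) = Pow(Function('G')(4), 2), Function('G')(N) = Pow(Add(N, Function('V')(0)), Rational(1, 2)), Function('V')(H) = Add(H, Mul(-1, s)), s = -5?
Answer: 6840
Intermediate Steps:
Function('V')(H) = Add(5, H) (Function('V')(H) = Add(H, Mul(-1, -5)) = Add(H, 5) = Add(5, H))
Function('G')(N) = Pow(Add(5, N), Rational(1, 2)) (Function('G')(N) = Pow(Add(N, Add(5, 0)), Rational(1, 2)) = Pow(Add(N, 5), Rational(1, 2)) = Pow(Add(5, N), Rational(1, 2)))
Function('o')(d, j) = 9 (Function('o')(d, j) = Pow(Pow(Add(5, 4), Rational(1, 2)), 2) = Pow(Pow(9, Rational(1, 2)), 2) = Pow(3, 2) = 9)
Mul(Mul(Function('o')(8, 4), 76), 10) = Mul(Mul(9, 76), 10) = Mul(684, 10) = 6840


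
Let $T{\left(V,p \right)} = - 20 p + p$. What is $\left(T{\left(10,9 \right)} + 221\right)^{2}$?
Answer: $2500$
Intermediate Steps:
$T{\left(V,p \right)} = - 19 p$
$\left(T{\left(10,9 \right)} + 221\right)^{2} = \left(\left(-19\right) 9 + 221\right)^{2} = \left(-171 + 221\right)^{2} = 50^{2} = 2500$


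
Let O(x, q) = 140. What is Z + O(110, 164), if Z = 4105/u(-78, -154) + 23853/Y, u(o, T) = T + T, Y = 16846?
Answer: 332296707/2594284 ≈ 128.09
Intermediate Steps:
u(o, T) = 2*T
Z = -30903053/2594284 (Z = 4105/((2*(-154))) + 23853/16846 = 4105/(-308) + 23853*(1/16846) = 4105*(-1/308) + 23853/16846 = -4105/308 + 23853/16846 = -30903053/2594284 ≈ -11.912)
Z + O(110, 164) = -30903053/2594284 + 140 = 332296707/2594284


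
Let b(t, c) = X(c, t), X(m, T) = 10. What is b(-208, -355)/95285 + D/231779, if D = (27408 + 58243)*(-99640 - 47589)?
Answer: -240314697768945/4417012403 ≈ -54407.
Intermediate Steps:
b(t, c) = 10
D = -12610311079 (D = 85651*(-147229) = -12610311079)
b(-208, -355)/95285 + D/231779 = 10/95285 - 12610311079/231779 = 10*(1/95285) - 12610311079*1/231779 = 2/19057 - 12610311079/231779 = -240314697768945/4417012403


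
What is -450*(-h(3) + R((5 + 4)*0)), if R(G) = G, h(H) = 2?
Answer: 900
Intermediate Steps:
-450*(-h(3) + R((5 + 4)*0)) = -450*(-1*2 + (5 + 4)*0) = -450*(-2 + 9*0) = -450*(-2 + 0) = -450*(-2) = 900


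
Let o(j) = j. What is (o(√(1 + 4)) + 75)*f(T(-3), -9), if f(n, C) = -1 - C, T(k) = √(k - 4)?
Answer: 600 + 8*√5 ≈ 617.89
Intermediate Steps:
T(k) = √(-4 + k)
(o(√(1 + 4)) + 75)*f(T(-3), -9) = (√(1 + 4) + 75)*(-1 - 1*(-9)) = (√5 + 75)*(-1 + 9) = (75 + √5)*8 = 600 + 8*√5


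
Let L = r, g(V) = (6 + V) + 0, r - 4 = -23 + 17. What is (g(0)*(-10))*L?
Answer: 120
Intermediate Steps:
r = -2 (r = 4 + (-23 + 17) = 4 - 6 = -2)
g(V) = 6 + V
L = -2
(g(0)*(-10))*L = ((6 + 0)*(-10))*(-2) = (6*(-10))*(-2) = -60*(-2) = 120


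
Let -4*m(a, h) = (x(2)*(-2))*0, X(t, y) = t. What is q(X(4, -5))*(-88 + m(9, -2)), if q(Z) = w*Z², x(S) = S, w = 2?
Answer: -2816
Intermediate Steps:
m(a, h) = 0 (m(a, h) = -2*(-2)*0/4 = -(-1)*0 = -¼*0 = 0)
q(Z) = 2*Z²
q(X(4, -5))*(-88 + m(9, -2)) = (2*4²)*(-88 + 0) = (2*16)*(-88) = 32*(-88) = -2816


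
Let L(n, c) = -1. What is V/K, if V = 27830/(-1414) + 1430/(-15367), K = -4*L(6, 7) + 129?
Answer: -19531165/131361307 ≈ -0.14868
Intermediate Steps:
K = 133 (K = -4*(-1) + 129 = 4 + 129 = 133)
V = -19531165/987679 (V = 27830*(-1/1414) + 1430*(-1/15367) = -13915/707 - 130/1397 = -19531165/987679 ≈ -19.775)
V/K = -19531165/987679/133 = -19531165/987679*1/133 = -19531165/131361307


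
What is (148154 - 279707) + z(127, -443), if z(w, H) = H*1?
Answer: -131996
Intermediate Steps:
z(w, H) = H
(148154 - 279707) + z(127, -443) = (148154 - 279707) - 443 = -131553 - 443 = -131996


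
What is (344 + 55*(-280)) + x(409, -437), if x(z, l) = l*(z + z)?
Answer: -372522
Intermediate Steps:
x(z, l) = 2*l*z (x(z, l) = l*(2*z) = 2*l*z)
(344 + 55*(-280)) + x(409, -437) = (344 + 55*(-280)) + 2*(-437)*409 = (344 - 15400) - 357466 = -15056 - 357466 = -372522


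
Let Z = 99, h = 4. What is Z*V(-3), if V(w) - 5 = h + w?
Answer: 594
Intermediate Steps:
V(w) = 9 + w (V(w) = 5 + (4 + w) = 9 + w)
Z*V(-3) = 99*(9 - 3) = 99*6 = 594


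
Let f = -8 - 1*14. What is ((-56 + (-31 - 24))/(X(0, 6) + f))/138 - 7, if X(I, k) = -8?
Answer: -9623/1380 ≈ -6.9732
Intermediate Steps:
f = -22 (f = -8 - 14 = -22)
((-56 + (-31 - 24))/(X(0, 6) + f))/138 - 7 = ((-56 + (-31 - 24))/(-8 - 22))/138 - 7 = ((-56 - 55)/(-30))/138 - 7 = (-111*(-1/30))/138 - 7 = (1/138)*(37/10) - 7 = 37/1380 - 7 = -9623/1380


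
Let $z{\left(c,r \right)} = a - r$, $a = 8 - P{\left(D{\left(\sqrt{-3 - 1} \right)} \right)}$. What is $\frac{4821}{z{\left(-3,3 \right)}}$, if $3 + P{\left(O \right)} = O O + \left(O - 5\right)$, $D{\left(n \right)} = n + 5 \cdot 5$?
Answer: $- \frac{339077}{45677} + \frac{54638 i}{45677} \approx -7.4234 + 1.1962 i$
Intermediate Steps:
$D{\left(n \right)} = 25 + n$ ($D{\left(n \right)} = n + 25 = 25 + n$)
$P{\left(O \right)} = -8 + O + O^{2}$ ($P{\left(O \right)} = -3 + \left(O O + \left(O - 5\right)\right) = -3 + \left(O^{2} + \left(O - 5\right)\right) = -3 + \left(O^{2} + \left(-5 + O\right)\right) = -3 + \left(-5 + O + O^{2}\right) = -8 + O + O^{2}$)
$a = -9 - \left(25 + 2 i\right)^{2} - 2 i$ ($a = 8 - \left(-8 + \left(25 + \sqrt{-3 - 1}\right) + \left(25 + \sqrt{-3 - 1}\right)^{2}\right) = 8 - \left(-8 + \left(25 + \sqrt{-4}\right) + \left(25 + \sqrt{-4}\right)^{2}\right) = 8 - \left(-8 + \left(25 + 2 i\right) + \left(25 + 2 i\right)^{2}\right) = 8 - \left(17 + \left(25 + 2 i\right)^{2} + 2 i\right) = -9 - \left(25 + 2 i\right)^{2} - 2 i \approx -630.0 - 102.0 i$)
$z{\left(c,r \right)} = -630 - r - 102 i$ ($z{\left(c,r \right)} = \left(-630 - 102 i\right) - r = -630 - r - 102 i$)
$\frac{4821}{z{\left(-3,3 \right)}} = \frac{4821}{-630 - 3 - 102 i} = \frac{4821}{-633 - 102 i} = 4821 \frac{-633 + 102 i}{411093} = \frac{1607 \left(-633 + 102 i\right)}{137031}$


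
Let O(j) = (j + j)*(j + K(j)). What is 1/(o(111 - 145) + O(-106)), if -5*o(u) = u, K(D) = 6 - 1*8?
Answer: 5/114514 ≈ 4.3663e-5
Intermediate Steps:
K(D) = -2 (K(D) = 6 - 8 = -2)
o(u) = -u/5
O(j) = 2*j*(-2 + j) (O(j) = (j + j)*(j - 2) = (2*j)*(-2 + j) = 2*j*(-2 + j))
1/(o(111 - 145) + O(-106)) = 1/(-(111 - 145)/5 + 2*(-106)*(-2 - 106)) = 1/(-⅕*(-34) + 2*(-106)*(-108)) = 1/(34/5 + 22896) = 1/(114514/5) = 5/114514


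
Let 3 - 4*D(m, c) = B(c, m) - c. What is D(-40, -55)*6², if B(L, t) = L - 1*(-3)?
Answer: 0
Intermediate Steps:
B(L, t) = 3 + L (B(L, t) = L + 3 = 3 + L)
D(m, c) = 0 (D(m, c) = ¾ - ((3 + c) - c)/4 = ¾ - ¼*3 = ¾ - ¾ = 0)
D(-40, -55)*6² = 0*6² = 0*36 = 0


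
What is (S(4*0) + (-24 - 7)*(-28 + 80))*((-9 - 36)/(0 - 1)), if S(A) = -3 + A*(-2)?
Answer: -72675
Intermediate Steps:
S(A) = -3 - 2*A
(S(4*0) + (-24 - 7)*(-28 + 80))*((-9 - 36)/(0 - 1)) = ((-3 - 8*0) + (-24 - 7)*(-28 + 80))*((-9 - 36)/(0 - 1)) = ((-3 - 2*0) - 31*52)*(-45/(-1)) = ((-3 + 0) - 1612)*(-45*(-1)) = (-3 - 1612)*45 = -1615*45 = -72675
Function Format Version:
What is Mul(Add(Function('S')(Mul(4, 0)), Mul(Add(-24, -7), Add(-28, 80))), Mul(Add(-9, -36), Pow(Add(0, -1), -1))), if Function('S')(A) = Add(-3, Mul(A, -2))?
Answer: -72675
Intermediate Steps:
Function('S')(A) = Add(-3, Mul(-2, A))
Mul(Add(Function('S')(Mul(4, 0)), Mul(Add(-24, -7), Add(-28, 80))), Mul(Add(-9, -36), Pow(Add(0, -1), -1))) = Mul(Add(Add(-3, Mul(-2, Mul(4, 0))), Mul(Add(-24, -7), Add(-28, 80))), Mul(Add(-9, -36), Pow(Add(0, -1), -1))) = Mul(Add(Add(-3, Mul(-2, 0)), Mul(-31, 52)), Mul(-45, Pow(-1, -1))) = Mul(Add(Add(-3, 0), -1612), Mul(-45, -1)) = Mul(Add(-3, -1612), 45) = Mul(-1615, 45) = -72675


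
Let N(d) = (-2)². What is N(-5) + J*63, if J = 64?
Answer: 4036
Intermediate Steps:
N(d) = 4
N(-5) + J*63 = 4 + 64*63 = 4 + 4032 = 4036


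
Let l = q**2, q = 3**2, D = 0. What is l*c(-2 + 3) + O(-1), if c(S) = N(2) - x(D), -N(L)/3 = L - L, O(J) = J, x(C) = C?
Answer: -1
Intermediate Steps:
q = 9
N(L) = 0 (N(L) = -3*(L - L) = -3*0 = 0)
c(S) = 0 (c(S) = 0 - 1*0 = 0 + 0 = 0)
l = 81 (l = 9**2 = 81)
l*c(-2 + 3) + O(-1) = 81*0 - 1 = 0 - 1 = -1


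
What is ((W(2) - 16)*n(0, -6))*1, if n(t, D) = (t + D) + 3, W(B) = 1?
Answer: 45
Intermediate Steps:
n(t, D) = 3 + D + t (n(t, D) = (D + t) + 3 = 3 + D + t)
((W(2) - 16)*n(0, -6))*1 = ((1 - 16)*(3 - 6 + 0))*1 = -15*(-3)*1 = 45*1 = 45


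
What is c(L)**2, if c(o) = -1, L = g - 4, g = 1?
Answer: 1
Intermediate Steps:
L = -3 (L = 1 - 4 = -3)
c(L)**2 = (-1)**2 = 1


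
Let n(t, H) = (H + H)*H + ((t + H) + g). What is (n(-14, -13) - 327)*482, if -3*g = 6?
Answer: -8676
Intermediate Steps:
g = -2 (g = -1/3*6 = -2)
n(t, H) = -2 + H + t + 2*H**2 (n(t, H) = (H + H)*H + ((t + H) - 2) = (2*H)*H + ((H + t) - 2) = 2*H**2 + (-2 + H + t) = -2 + H + t + 2*H**2)
(n(-14, -13) - 327)*482 = ((-2 - 13 - 14 + 2*(-13)**2) - 327)*482 = ((-2 - 13 - 14 + 2*169) - 327)*482 = ((-2 - 13 - 14 + 338) - 327)*482 = (309 - 327)*482 = -18*482 = -8676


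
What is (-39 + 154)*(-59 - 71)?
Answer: -14950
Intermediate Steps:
(-39 + 154)*(-59 - 71) = 115*(-130) = -14950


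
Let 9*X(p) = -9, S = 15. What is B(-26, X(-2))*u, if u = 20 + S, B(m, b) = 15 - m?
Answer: 1435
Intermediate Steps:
X(p) = -1 (X(p) = (⅑)*(-9) = -1)
u = 35 (u = 20 + 15 = 35)
B(-26, X(-2))*u = (15 - 1*(-26))*35 = (15 + 26)*35 = 41*35 = 1435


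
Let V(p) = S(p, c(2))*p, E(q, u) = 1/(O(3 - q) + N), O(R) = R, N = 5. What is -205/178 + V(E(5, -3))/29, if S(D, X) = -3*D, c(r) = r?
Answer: -18013/15486 ≈ -1.1632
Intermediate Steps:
E(q, u) = 1/(8 - q) (E(q, u) = 1/((3 - q) + 5) = 1/(8 - q))
V(p) = -3*p² (V(p) = (-3*p)*p = -3*p²)
-205/178 + V(E(5, -3))/29 = -205/178 - 3/(-8 + 5)²/29 = -205*1/178 - 3*(-1/(-3))²*(1/29) = -205/178 - 3*(-1*(-⅓))²*(1/29) = -205/178 - 3*(⅓)²*(1/29) = -205/178 - 3*⅑*(1/29) = -205/178 - ⅓*1/29 = -205/178 - 1/87 = -18013/15486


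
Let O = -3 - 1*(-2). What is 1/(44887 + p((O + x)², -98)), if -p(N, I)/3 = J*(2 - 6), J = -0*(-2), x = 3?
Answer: 1/44887 ≈ 2.2278e-5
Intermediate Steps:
O = -1 (O = -3 + 2 = -1)
J = 0 (J = -1*0 = 0)
p(N, I) = 0 (p(N, I) = -0*(2 - 6) = -0*(-4) = -3*0 = 0)
1/(44887 + p((O + x)², -98)) = 1/(44887 + 0) = 1/44887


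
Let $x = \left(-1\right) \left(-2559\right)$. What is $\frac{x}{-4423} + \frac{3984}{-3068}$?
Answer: $- \frac{6368061}{3392441} \approx -1.8771$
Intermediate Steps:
$x = 2559$
$\frac{x}{-4423} + \frac{3984}{-3068} = \frac{2559}{-4423} + \frac{3984}{-3068} = 2559 \left(- \frac{1}{4423}\right) + 3984 \left(- \frac{1}{3068}\right) = - \frac{2559}{4423} - \frac{996}{767} = - \frac{6368061}{3392441}$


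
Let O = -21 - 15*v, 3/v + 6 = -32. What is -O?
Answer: 753/38 ≈ 19.816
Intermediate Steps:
v = -3/38 (v = 3/(-6 - 32) = 3/(-38) = 3*(-1/38) = -3/38 ≈ -0.078947)
O = -753/38 (O = -21 - 15*(-3/38) = -21 + 45/38 = -753/38 ≈ -19.816)
-O = -(-753)/38 = -1*(-753/38) = 753/38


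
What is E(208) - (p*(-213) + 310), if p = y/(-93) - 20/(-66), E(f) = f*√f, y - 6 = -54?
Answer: -46212/341 + 832*√13 ≈ 2864.3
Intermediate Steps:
y = -48 (y = 6 - 54 = -48)
E(f) = f^(3/2)
p = 838/1023 (p = -48/(-93) - 20/(-66) = -48*(-1/93) - 20*(-1/66) = 16/31 + 10/33 = 838/1023 ≈ 0.81916)
E(208) - (p*(-213) + 310) = 208^(3/2) - ((838/1023)*(-213) + 310) = 832*√13 - (-59498/341 + 310) = 832*√13 - 1*46212/341 = 832*√13 - 46212/341 = -46212/341 + 832*√13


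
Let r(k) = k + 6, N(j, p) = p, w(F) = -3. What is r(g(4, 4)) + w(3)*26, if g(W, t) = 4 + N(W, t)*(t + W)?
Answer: -36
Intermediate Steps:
g(W, t) = 4 + t*(W + t) (g(W, t) = 4 + t*(t + W) = 4 + t*(W + t))
r(k) = 6 + k
r(g(4, 4)) + w(3)*26 = (6 + (4 + 4² + 4*4)) - 3*26 = (6 + (4 + 16 + 16)) - 78 = (6 + 36) - 78 = 42 - 78 = -36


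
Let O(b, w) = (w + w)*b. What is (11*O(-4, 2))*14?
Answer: -2464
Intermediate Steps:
O(b, w) = 2*b*w (O(b, w) = (2*w)*b = 2*b*w)
(11*O(-4, 2))*14 = (11*(2*(-4)*2))*14 = (11*(-16))*14 = -176*14 = -2464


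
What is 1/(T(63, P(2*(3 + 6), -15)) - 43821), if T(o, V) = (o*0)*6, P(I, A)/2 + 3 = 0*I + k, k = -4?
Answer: -1/43821 ≈ -2.2820e-5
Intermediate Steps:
P(I, A) = -14 (P(I, A) = -6 + 2*(0*I - 4) = -6 + 2*(0 - 4) = -6 + 2*(-4) = -6 - 8 = -14)
T(o, V) = 0 (T(o, V) = 0*6 = 0)
1/(T(63, P(2*(3 + 6), -15)) - 43821) = 1/(0 - 43821) = 1/(-43821) = -1/43821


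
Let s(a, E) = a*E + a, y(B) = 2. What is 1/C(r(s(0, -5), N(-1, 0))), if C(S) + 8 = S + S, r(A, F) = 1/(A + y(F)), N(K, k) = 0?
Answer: -⅐ ≈ -0.14286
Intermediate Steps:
s(a, E) = a + E*a (s(a, E) = E*a + a = a + E*a)
r(A, F) = 1/(2 + A) (r(A, F) = 1/(A + 2) = 1/(2 + A))
C(S) = -8 + 2*S (C(S) = -8 + (S + S) = -8 + 2*S)
1/C(r(s(0, -5), N(-1, 0))) = 1/(-8 + 2/(2 + 0*(1 - 5))) = 1/(-8 + 2/(2 + 0*(-4))) = 1/(-8 + 2/(2 + 0)) = 1/(-8 + 2/2) = 1/(-8 + 2*(½)) = 1/(-8 + 1) = 1/(-7) = -⅐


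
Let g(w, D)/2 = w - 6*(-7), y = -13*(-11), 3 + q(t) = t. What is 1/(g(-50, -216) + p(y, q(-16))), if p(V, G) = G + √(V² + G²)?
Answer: 7/3917 + √20810/19585 ≈ 0.0091528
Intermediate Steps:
q(t) = -3 + t
y = 143
g(w, D) = 84 + 2*w (g(w, D) = 2*(w - 6*(-7)) = 2*(w + 42) = 2*(42 + w) = 84 + 2*w)
p(V, G) = G + √(G² + V²)
1/(g(-50, -216) + p(y, q(-16))) = 1/((84 + 2*(-50)) + ((-3 - 16) + √((-3 - 16)² + 143²))) = 1/((84 - 100) + (-19 + √((-19)² + 20449))) = 1/(-16 + (-19 + √(361 + 20449))) = 1/(-16 + (-19 + √20810)) = 1/(-35 + √20810)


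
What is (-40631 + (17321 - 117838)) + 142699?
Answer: 1551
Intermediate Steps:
(-40631 + (17321 - 117838)) + 142699 = (-40631 - 100517) + 142699 = -141148 + 142699 = 1551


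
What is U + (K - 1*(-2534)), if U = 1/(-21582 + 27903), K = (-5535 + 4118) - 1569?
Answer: -2857091/6321 ≈ -452.00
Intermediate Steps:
K = -2986 (K = -1417 - 1569 = -2986)
U = 1/6321 ≈ 0.00015820
U + (K - 1*(-2534)) = 1/6321 + (-2986 - 1*(-2534)) = 1/6321 + (-2986 + 2534) = 1/6321 - 452 = -2857091/6321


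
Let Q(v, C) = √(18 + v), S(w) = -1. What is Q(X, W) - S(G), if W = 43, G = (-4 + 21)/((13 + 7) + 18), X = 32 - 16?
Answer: 1 + √34 ≈ 6.8309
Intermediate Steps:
X = 16
G = 17/38 (G = 17/(20 + 18) = 17/38 ≈ 0.44737)
Q(X, W) - S(G) = √(18 + 16) - 1*(-1) = √34 + 1 = 1 + √34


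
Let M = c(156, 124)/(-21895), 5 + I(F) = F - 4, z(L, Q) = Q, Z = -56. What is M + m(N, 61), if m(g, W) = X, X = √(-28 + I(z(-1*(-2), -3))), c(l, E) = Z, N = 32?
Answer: 56/21895 + 2*I*√10 ≈ 0.0025577 + 6.3246*I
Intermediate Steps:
c(l, E) = -56
I(F) = -9 + F (I(F) = -5 + (F - 4) = -5 + (-4 + F) = -9 + F)
X = 2*I*√10 (X = √(-28 + (-9 - 3)) = √(-28 - 12) = √(-40) = 2*I*√10 ≈ 6.3246*I)
m(g, W) = 2*I*√10
M = 56/21895 (M = -56/(-21895) = -56*(-1/21895) = 56/21895 ≈ 0.0025577)
M + m(N, 61) = 56/21895 + 2*I*√10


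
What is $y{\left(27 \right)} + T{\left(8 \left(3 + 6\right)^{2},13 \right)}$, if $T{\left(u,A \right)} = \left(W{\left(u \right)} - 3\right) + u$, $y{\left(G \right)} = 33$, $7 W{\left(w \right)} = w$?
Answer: $\frac{5394}{7} \approx 770.57$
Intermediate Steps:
$W{\left(w \right)} = \frac{w}{7}$
$T{\left(u,A \right)} = -3 + \frac{8 u}{7}$ ($T{\left(u,A \right)} = \left(\frac{u}{7} - 3\right) + u = \left(-3 + \frac{u}{7}\right) + u = -3 + \frac{8 u}{7}$)
$y{\left(27 \right)} + T{\left(8 \left(3 + 6\right)^{2},13 \right)} = 33 - \left(3 - \frac{8 \cdot 8 \left(3 + 6\right)^{2}}{7}\right) = 33 - \left(3 - \frac{8 \cdot 8 \cdot 9^{2}}{7}\right) = 33 - \left(3 - \frac{8 \cdot 8 \cdot 81}{7}\right) = 33 + \left(-3 + \frac{8}{7} \cdot 648\right) = 33 + \left(-3 + \frac{5184}{7}\right) = 33 + \frac{5163}{7} = \frac{5394}{7}$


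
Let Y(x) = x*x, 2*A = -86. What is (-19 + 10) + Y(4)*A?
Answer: -697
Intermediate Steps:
A = -43 (A = (½)*(-86) = -43)
Y(x) = x²
(-19 + 10) + Y(4)*A = (-19 + 10) + 4²*(-43) = -9 + 16*(-43) = -9 - 688 = -697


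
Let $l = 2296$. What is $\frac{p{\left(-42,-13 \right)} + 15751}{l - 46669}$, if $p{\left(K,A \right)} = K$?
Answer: $- \frac{15709}{44373} \approx -0.35402$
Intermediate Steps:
$\frac{p{\left(-42,-13 \right)} + 15751}{l - 46669} = \frac{-42 + 15751}{2296 - 46669} = \frac{15709}{-44373} = 15709 \left(- \frac{1}{44373}\right) = - \frac{15709}{44373}$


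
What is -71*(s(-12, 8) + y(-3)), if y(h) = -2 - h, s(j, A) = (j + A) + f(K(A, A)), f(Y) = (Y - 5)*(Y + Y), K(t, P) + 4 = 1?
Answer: -3195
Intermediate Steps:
K(t, P) = -3 (K(t, P) = -4 + 1 = -3)
f(Y) = 2*Y*(-5 + Y) (f(Y) = (-5 + Y)*(2*Y) = 2*Y*(-5 + Y))
s(j, A) = 48 + A + j (s(j, A) = (j + A) + 2*(-3)*(-5 - 3) = (A + j) + 2*(-3)*(-8) = (A + j) + 48 = 48 + A + j)
-71*(s(-12, 8) + y(-3)) = -71*((48 + 8 - 12) + (-2 - 1*(-3))) = -71*(44 + (-2 + 3)) = -71*(44 + 1) = -71*45 = -3195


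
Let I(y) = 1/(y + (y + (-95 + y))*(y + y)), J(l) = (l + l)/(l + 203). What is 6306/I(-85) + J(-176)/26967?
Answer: 206454789992258/728109 ≈ 2.8355e+8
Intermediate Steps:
J(l) = 2*l/(203 + l) (J(l) = (2*l)/(203 + l) = 2*l/(203 + l))
I(y) = 1/(y + 2*y*(-95 + 2*y)) (I(y) = 1/(y + (-95 + 2*y)*(2*y)) = 1/(y + 2*y*(-95 + 2*y)))
6306/I(-85) + J(-176)/26967 = 6306/((1/((-85)*(-189 + 4*(-85))))) + (2*(-176)/(203 - 176))/26967 = 6306/((-1/(85*(-189 - 340)))) + (2*(-176)/27)*(1/26967) = 6306/((-1/85/(-529))) + (2*(-176)*(1/27))*(1/26967) = 6306/((-1/85*(-1/529))) - 352/27*1/26967 = 6306/(1/44965) - 352/728109 = 6306*44965 - 352/728109 = 283549290 - 352/728109 = 206454789992258/728109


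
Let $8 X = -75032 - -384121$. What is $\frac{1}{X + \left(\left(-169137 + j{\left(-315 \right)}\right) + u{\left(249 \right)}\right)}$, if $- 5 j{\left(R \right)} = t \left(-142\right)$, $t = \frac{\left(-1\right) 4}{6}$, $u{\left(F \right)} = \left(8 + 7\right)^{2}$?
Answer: $- \frac{120}{15635377} \approx -7.6749 \cdot 10^{-6}$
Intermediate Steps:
$u{\left(F \right)} = 225$ ($u{\left(F \right)} = 15^{2} = 225$)
$t = - \frac{2}{3}$ ($t = \left(-4\right) \frac{1}{6} = - \frac{2}{3} \approx -0.66667$)
$X = \frac{309089}{8}$ ($X = \frac{-75032 - -384121}{8} = \frac{-75032 + 384121}{8} = \frac{1}{8} \cdot 309089 = \frac{309089}{8} \approx 38636.0$)
$j{\left(R \right)} = - \frac{284}{15}$ ($j{\left(R \right)} = - \frac{\left(- \frac{2}{3}\right) \left(-142\right)}{5} = \left(- \frac{1}{5}\right) \frac{284}{3} = - \frac{284}{15}$)
$\frac{1}{X + \left(\left(-169137 + j{\left(-315 \right)}\right) + u{\left(249 \right)}\right)} = \frac{1}{\frac{309089}{8} + \left(\left(-169137 - \frac{284}{15}\right) + 225\right)} = \frac{1}{\frac{309089}{8} + \left(- \frac{2537339}{15} + 225\right)} = \frac{1}{\frac{309089}{8} - \frac{2533964}{15}} = \frac{1}{- \frac{15635377}{120}} = - \frac{120}{15635377}$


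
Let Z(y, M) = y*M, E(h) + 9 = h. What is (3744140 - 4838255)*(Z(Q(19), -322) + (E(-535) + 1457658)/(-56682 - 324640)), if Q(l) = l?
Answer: 1277042882313825/190661 ≈ 6.6980e+9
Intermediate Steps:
E(h) = -9 + h
Z(y, M) = M*y
(3744140 - 4838255)*(Z(Q(19), -322) + (E(-535) + 1457658)/(-56682 - 324640)) = (3744140 - 4838255)*(-322*19 + ((-9 - 535) + 1457658)/(-56682 - 324640)) = -1094115*(-6118 + (-544 + 1457658)/(-381322)) = -1094115*(-6118 + 1457114*(-1/381322)) = -1094115*(-6118 - 728557/190661) = -1094115*(-1167192555/190661) = 1277042882313825/190661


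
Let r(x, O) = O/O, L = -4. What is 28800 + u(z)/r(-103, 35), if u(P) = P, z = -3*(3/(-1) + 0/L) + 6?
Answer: 28815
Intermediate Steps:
r(x, O) = 1
z = 15 (z = -3*(3/(-1) + 0/(-4)) + 6 = -3*(3*(-1) + 0*(-¼)) + 6 = -3*(-3 + 0) + 6 = -3*(-3) + 6 = 9 + 6 = 15)
28800 + u(z)/r(-103, 35) = 28800 + 15/1 = 28800 + 15*1 = 28800 + 15 = 28815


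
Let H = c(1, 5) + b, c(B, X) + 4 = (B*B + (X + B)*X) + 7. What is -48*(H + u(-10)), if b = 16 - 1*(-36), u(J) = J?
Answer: -3648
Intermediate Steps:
c(B, X) = 3 + B² + X*(B + X) (c(B, X) = -4 + ((B*B + (X + B)*X) + 7) = -4 + ((B² + (B + X)*X) + 7) = -4 + ((B² + X*(B + X)) + 7) = -4 + (7 + B² + X*(B + X)) = 3 + B² + X*(B + X))
b = 52 (b = 16 + 36 = 52)
H = 86 (H = (3 + 1² + 5² + 1*5) + 52 = (3 + 1 + 25 + 5) + 52 = 34 + 52 = 86)
-48*(H + u(-10)) = -48*(86 - 10) = -48*76 = -3648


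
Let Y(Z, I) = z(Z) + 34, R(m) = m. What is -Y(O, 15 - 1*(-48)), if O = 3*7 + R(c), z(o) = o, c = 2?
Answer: -57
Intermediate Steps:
O = 23 (O = 3*7 + 2 = 21 + 2 = 23)
Y(Z, I) = 34 + Z (Y(Z, I) = Z + 34 = 34 + Z)
-Y(O, 15 - 1*(-48)) = -(34 + 23) = -1*57 = -57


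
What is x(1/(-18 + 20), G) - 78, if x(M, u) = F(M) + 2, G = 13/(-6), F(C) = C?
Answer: -151/2 ≈ -75.500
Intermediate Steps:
G = -13/6 (G = 13*(-⅙) = -13/6 ≈ -2.1667)
x(M, u) = 2 + M (x(M, u) = M + 2 = 2 + M)
x(1/(-18 + 20), G) - 78 = (2 + 1/(-18 + 20)) - 78 = (2 + 1/2) - 78 = (2 + ½) - 78 = 5/2 - 78 = -151/2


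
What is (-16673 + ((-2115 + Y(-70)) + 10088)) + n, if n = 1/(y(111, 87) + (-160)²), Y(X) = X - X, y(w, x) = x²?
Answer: -288570299/33169 ≈ -8700.0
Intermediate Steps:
Y(X) = 0
n = 1/33169 (n = 1/(87² + (-160)²) = 1/(7569 + 25600) = 1/33169 ≈ 3.0149e-5)
(-16673 + ((-2115 + Y(-70)) + 10088)) + n = (-16673 + ((-2115 + 0) + 10088)) + 1/33169 = (-16673 + (-2115 + 10088)) + 1/33169 = (-16673 + 7973) + 1/33169 = -8700 + 1/33169 = -288570299/33169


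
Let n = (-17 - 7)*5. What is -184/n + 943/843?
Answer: 3726/1405 ≈ 2.6520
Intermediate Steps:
n = -120 (n = -24*5 = -120)
-184/n + 943/843 = -184/(-120) + 943/843 = -184*(-1/120) + 943*(1/843) = 23/15 + 943/843 = 3726/1405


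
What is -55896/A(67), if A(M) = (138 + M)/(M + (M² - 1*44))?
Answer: -252202752/205 ≈ -1.2303e+6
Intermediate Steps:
A(M) = (138 + M)/(-44 + M + M²) (A(M) = (138 + M)/(M + (M² - 44)) = (138 + M)/(M + (-44 + M²)) = (138 + M)/(-44 + M + M²))
-55896/A(67) = -55896*(-44 + 67 + 67²)/(138 + 67) = -55896/(205/(-44 + 67 + 4489)) = -55896/(205/4512) = -55896/((1/4512)*205) = -55896/205/4512 = -55896*4512/205 = -252202752/205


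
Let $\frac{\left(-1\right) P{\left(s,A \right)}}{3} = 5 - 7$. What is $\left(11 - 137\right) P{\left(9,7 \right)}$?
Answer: $-756$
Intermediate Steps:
$P{\left(s,A \right)} = 6$ ($P{\left(s,A \right)} = - 3 \left(5 - 7\right) = \left(-3\right) \left(-2\right) = 6$)
$\left(11 - 137\right) P{\left(9,7 \right)} = \left(11 - 137\right) 6 = \left(-126\right) 6 = -756$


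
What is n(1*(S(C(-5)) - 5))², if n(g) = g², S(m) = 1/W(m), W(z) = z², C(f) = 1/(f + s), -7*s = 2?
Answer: 1596118917376/5764801 ≈ 2.7687e+5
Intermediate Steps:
s = -2/7 (s = -⅐*2 = -2/7 ≈ -0.28571)
C(f) = 1/(-2/7 + f) (C(f) = 1/(f - 2/7) = 1/(-2/7 + f))
S(m) = m⁻² (S(m) = 1/(m²) = m⁻²)
n(1*(S(C(-5)) - 5))² = ((1*((7/(-2 + 7*(-5)))⁻² - 5))²)² = ((1*((7/(-2 - 35))⁻² - 5))²)² = ((1*((7/(-37))⁻² - 5))²)² = ((1*((7*(-1/37))⁻² - 5))²)² = ((1*((-7/37)⁻² - 5))²)² = ((1*(1369/49 - 5))²)² = ((1*(1124/49))²)² = ((1124/49)²)² = (1263376/2401)² = 1596118917376/5764801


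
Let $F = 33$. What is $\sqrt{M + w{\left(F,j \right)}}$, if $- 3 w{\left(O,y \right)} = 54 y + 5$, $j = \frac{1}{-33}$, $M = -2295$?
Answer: $\frac{2 i \sqrt{625119}}{33} \approx 47.918 i$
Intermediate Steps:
$j = - \frac{1}{33} \approx -0.030303$
$w{\left(O,y \right)} = - \frac{5}{3} - 18 y$ ($w{\left(O,y \right)} = - \frac{54 y + 5}{3} = - \frac{5 + 54 y}{3} = - \frac{5}{3} - 18 y$)
$\sqrt{M + w{\left(F,j \right)}} = \sqrt{-2295 - \frac{37}{33}} = \sqrt{- \frac{75772}{33}} = \frac{2 i \sqrt{625119}}{33}$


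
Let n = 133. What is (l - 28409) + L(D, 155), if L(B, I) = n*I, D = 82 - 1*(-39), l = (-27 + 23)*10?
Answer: -7834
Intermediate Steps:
l = -40 (l = -4*10 = -40)
D = 121 (D = 82 + 39 = 121)
L(B, I) = 133*I
(l - 28409) + L(D, 155) = (-40 - 28409) + 133*155 = -28449 + 20615 = -7834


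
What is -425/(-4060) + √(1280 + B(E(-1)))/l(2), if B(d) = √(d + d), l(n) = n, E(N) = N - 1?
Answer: 85/812 + √(1280 + 2*I)/2 ≈ 17.993 + 0.013975*I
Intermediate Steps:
E(N) = -1 + N
B(d) = √2*√d (B(d) = √(2*d) = √2*√d)
-425/(-4060) + √(1280 + B(E(-1)))/l(2) = -425/(-4060) + √(1280 + √2*√(-1 - 1))/2 = -425*(-1/4060) + √(1280 + √2*√(-2))*(½) = 85/812 + √(1280 + √2*(I*√2))*(½) = 85/812 + √(1280 + 2*I)*(½) = 85/812 + √(1280 + 2*I)/2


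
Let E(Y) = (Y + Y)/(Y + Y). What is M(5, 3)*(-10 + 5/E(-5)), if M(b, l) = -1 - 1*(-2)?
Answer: -5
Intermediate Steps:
M(b, l) = 1 (M(b, l) = -1 + 2 = 1)
E(Y) = 1 (E(Y) = (2*Y)/((2*Y)) = (2*Y)*(1/(2*Y)) = 1)
M(5, 3)*(-10 + 5/E(-5)) = 1*(-10 + 5/1) = 1*(-10 + 5*1) = 1*(-10 + 5) = 1*(-5) = -5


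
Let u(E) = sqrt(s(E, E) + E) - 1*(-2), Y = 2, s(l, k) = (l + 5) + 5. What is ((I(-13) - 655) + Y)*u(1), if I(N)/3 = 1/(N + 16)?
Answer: -1304 - 1304*sqrt(3) ≈ -3562.6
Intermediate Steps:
s(l, k) = 10 + l (s(l, k) = (5 + l) + 5 = 10 + l)
I(N) = 3/(16 + N) (I(N) = 3/(N + 16) = 3/(16 + N))
u(E) = 2 + sqrt(10 + 2*E) (u(E) = sqrt((10 + E) + E) - 1*(-2) = sqrt(10 + 2*E) + 2 = 2 + sqrt(10 + 2*E))
((I(-13) - 655) + Y)*u(1) = ((3/(16 - 13) - 655) + 2)*(2 + sqrt(10 + 2*1)) = ((3/3 - 655) + 2)*(2 + sqrt(10 + 2)) = ((3*(1/3) - 655) + 2)*(2 + sqrt(12)) = ((1 - 655) + 2)*(2 + 2*sqrt(3)) = (-654 + 2)*(2 + 2*sqrt(3)) = -652*(2 + 2*sqrt(3)) = -1304 - 1304*sqrt(3)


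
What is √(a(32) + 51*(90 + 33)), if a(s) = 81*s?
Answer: 3*√985 ≈ 94.154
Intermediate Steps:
√(a(32) + 51*(90 + 33)) = √(81*32 + 51*(90 + 33)) = √(2592 + 51*123) = √(2592 + 6273) = √8865 = 3*√985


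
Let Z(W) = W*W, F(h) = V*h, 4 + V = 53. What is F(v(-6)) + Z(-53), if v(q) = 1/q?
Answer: 16805/6 ≈ 2800.8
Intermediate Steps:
V = 49 (V = -4 + 53 = 49)
v(q) = 1/q
F(h) = 49*h
Z(W) = W²
F(v(-6)) + Z(-53) = 49/(-6) + (-53)² = 49*(-⅙) + 2809 = -49/6 + 2809 = 16805/6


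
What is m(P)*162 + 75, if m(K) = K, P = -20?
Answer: -3165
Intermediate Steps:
m(P)*162 + 75 = -20*162 + 75 = -3240 + 75 = -3165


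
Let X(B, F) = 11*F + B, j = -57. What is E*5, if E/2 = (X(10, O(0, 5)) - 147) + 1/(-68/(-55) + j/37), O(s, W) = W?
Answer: -527930/619 ≈ -852.88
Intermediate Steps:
X(B, F) = B + 11*F
E = -105586/619 (E = 2*(((10 + 11*5) - 147) + 1/(-68/(-55) - 57/37)) = 2*(((10 + 55) - 147) + 1/(-68*(-1/55) - 57*1/37)) = 2*((65 - 147) + 1/(68/55 - 57/37)) = 2*(-82 + 1/(-619/2035)) = 2*(-82 - 2035/619) = 2*(-52793/619) = -105586/619 ≈ -170.58)
E*5 = -105586/619*5 = -527930/619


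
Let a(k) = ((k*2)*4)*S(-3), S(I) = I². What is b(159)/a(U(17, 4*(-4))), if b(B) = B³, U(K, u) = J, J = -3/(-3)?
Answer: 446631/8 ≈ 55829.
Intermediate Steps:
J = 1 (J = -3*(-⅓) = 1)
U(K, u) = 1
a(k) = 72*k (a(k) = ((k*2)*4)*(-3)² = ((2*k)*4)*9 = (8*k)*9 = 72*k)
b(159)/a(U(17, 4*(-4))) = 159³/((72*1)) = 4019679/72 = 4019679*(1/72) = 446631/8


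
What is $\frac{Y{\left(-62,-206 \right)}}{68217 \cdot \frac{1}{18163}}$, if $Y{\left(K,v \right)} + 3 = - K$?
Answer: $\frac{1071617}{68217} \approx 15.709$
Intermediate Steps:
$Y{\left(K,v \right)} = -3 - K$
$\frac{Y{\left(-62,-206 \right)}}{68217 \cdot \frac{1}{18163}} = \frac{-3 - -62}{68217 \cdot \frac{1}{18163}} = \frac{-3 + 62}{68217 \cdot \frac{1}{18163}} = \frac{59}{\frac{68217}{18163}} = 59 \cdot \frac{18163}{68217} = \frac{1071617}{68217}$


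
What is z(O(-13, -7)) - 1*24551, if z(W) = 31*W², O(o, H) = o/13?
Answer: -24520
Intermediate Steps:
O(o, H) = o/13 (O(o, H) = o*(1/13) = o/13)
z(O(-13, -7)) - 1*24551 = 31*((1/13)*(-13))² - 1*24551 = 31*(-1)² - 24551 = 31*1 - 24551 = 31 - 24551 = -24520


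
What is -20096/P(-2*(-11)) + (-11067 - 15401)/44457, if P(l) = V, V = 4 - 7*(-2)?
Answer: -148980716/133371 ≈ -1117.0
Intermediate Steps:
V = 18 (V = 4 + 14 = 18)
P(l) = 18
-20096/P(-2*(-11)) + (-11067 - 15401)/44457 = -20096/18 + (-11067 - 15401)/44457 = -20096*1/18 - 26468*1/44457 = -10048/9 - 26468/44457 = -148980716/133371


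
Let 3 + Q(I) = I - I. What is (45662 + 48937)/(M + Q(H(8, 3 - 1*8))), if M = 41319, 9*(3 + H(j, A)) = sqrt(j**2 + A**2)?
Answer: 31533/13772 ≈ 2.2896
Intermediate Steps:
H(j, A) = -3 + sqrt(A**2 + j**2)/9 (H(j, A) = -3 + sqrt(j**2 + A**2)/9 = -3 + sqrt(A**2 + j**2)/9)
Q(I) = -3 (Q(I) = -3 + (I - I) = -3 + 0 = -3)
(45662 + 48937)/(M + Q(H(8, 3 - 1*8))) = (45662 + 48937)/(41319 - 3) = 94599/41316 = 94599*(1/41316) = 31533/13772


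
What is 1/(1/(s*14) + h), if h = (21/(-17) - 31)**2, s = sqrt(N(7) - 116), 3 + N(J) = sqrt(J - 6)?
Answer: 2007229533568/2085740684680769 + 1169294*I*sqrt(118)/2085740684680769 ≈ 0.00096236 + 6.0898e-9*I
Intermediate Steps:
N(J) = -3 + sqrt(-6 + J) (N(J) = -3 + sqrt(J - 6) = -3 + sqrt(-6 + J))
s = I*sqrt(118) (s = sqrt((-3 + sqrt(-6 + 7)) - 116) = sqrt((-3 + sqrt(1)) - 116) = sqrt((-3 + 1) - 116) = sqrt(-2 - 116) = sqrt(-118) = I*sqrt(118) ≈ 10.863*I)
h = 300304/289 (h = (21*(-1/17) - 31)**2 = (-21/17 - 31)**2 = (-548/17)**2 = 300304/289 ≈ 1039.1)
1/(1/(s*14) + h) = 1/(1/((I*sqrt(118))*14) + 300304/289) = 1/(1/(14*I*sqrt(118)) + 300304/289) = 1/(-I*sqrt(118)/1652 + 300304/289) = 1/(300304/289 - I*sqrt(118)/1652)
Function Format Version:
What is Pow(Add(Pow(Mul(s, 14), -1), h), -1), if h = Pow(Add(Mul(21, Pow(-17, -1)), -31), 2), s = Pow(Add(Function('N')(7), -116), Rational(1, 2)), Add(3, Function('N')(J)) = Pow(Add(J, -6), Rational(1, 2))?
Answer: Add(Rational(2007229533568, 2085740684680769), Mul(Rational(1169294, 2085740684680769), I, Pow(118, Rational(1, 2)))) ≈ Add(0.00096236, Mul(6.0898e-9, I))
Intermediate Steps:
Function('N')(J) = Add(-3, Pow(Add(-6, J), Rational(1, 2))) (Function('N')(J) = Add(-3, Pow(Add(J, -6), Rational(1, 2))) = Add(-3, Pow(Add(-6, J), Rational(1, 2))))
s = Mul(I, Pow(118, Rational(1, 2))) (s = Pow(Add(Add(-3, Pow(Add(-6, 7), Rational(1, 2))), -116), Rational(1, 2)) = Pow(Add(Add(-3, Pow(1, Rational(1, 2))), -116), Rational(1, 2)) = Pow(Add(Add(-3, 1), -116), Rational(1, 2)) = Pow(Add(-2, -116), Rational(1, 2)) = Pow(-118, Rational(1, 2)) = Mul(I, Pow(118, Rational(1, 2))) ≈ Mul(10.863, I))
h = Rational(300304, 289) (h = Pow(Add(Mul(21, Rational(-1, 17)), -31), 2) = Pow(Add(Rational(-21, 17), -31), 2) = Pow(Rational(-548, 17), 2) = Rational(300304, 289) ≈ 1039.1)
Pow(Add(Pow(Mul(s, 14), -1), h), -1) = Pow(Add(Pow(Mul(Mul(I, Pow(118, Rational(1, 2))), 14), -1), Rational(300304, 289)), -1) = Pow(Add(Pow(Mul(14, I, Pow(118, Rational(1, 2))), -1), Rational(300304, 289)), -1) = Pow(Add(Mul(Rational(-1, 1652), I, Pow(118, Rational(1, 2))), Rational(300304, 289)), -1) = Pow(Add(Rational(300304, 289), Mul(Rational(-1, 1652), I, Pow(118, Rational(1, 2)))), -1)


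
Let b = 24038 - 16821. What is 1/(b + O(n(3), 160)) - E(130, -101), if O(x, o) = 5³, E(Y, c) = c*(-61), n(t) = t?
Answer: -45234061/7342 ≈ -6161.0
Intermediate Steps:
E(Y, c) = -61*c
O(x, o) = 125
b = 7217
1/(b + O(n(3), 160)) - E(130, -101) = 1/(7217 + 125) - (-61)*(-101) = 1/7342 - 1*6161 = 1/7342 - 6161 = -45234061/7342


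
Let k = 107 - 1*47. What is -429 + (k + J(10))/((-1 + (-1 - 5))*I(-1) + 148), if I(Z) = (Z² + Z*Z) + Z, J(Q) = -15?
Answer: -20148/47 ≈ -428.68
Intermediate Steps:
I(Z) = Z + 2*Z² (I(Z) = (Z² + Z²) + Z = 2*Z² + Z = Z + 2*Z²)
k = 60 (k = 107 - 47 = 60)
-429 + (k + J(10))/((-1 + (-1 - 5))*I(-1) + 148) = -429 + (60 - 15)/((-1 + (-1 - 5))*(-(1 + 2*(-1))) + 148) = -429 + 45/((-1 - 6)*(-(1 - 2)) + 148) = -429 + 45/(-(-7)*(-1) + 148) = -429 + 45/(-7*1 + 148) = -429 + 45/(-7 + 148) = -429 + 45/141 = -429 + 45*(1/141) = -429 + 15/47 = -20148/47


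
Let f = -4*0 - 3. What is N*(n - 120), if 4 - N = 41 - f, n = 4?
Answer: 4640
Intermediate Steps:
f = -3 (f = 0 - 3 = -3)
N = -40 (N = 4 - (41 - 1*(-3)) = 4 - (41 + 3) = 4 - 1*44 = 4 - 44 = -40)
N*(n - 120) = -40*(4 - 120) = -40*(-116) = 4640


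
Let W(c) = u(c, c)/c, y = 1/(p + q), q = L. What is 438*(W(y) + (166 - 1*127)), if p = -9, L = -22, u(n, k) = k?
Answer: 17520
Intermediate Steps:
q = -22
y = -1/31 (y = 1/(-9 - 22) = 1/(-31) = -1/31 ≈ -0.032258)
W(c) = 1 (W(c) = c/c = 1)
438*(W(y) + (166 - 1*127)) = 438*(1 + (166 - 1*127)) = 438*(1 + (166 - 127)) = 438*(1 + 39) = 438*40 = 17520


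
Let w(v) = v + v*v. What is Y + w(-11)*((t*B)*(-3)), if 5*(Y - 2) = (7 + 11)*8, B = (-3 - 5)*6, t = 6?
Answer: 475354/5 ≈ 95071.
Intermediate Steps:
w(v) = v + v²
B = -48 (B = -8*6 = -48)
Y = 154/5 (Y = 2 + ((7 + 11)*8)/5 = 2 + (18*8)/5 = 2 + (⅕)*144 = 2 + 144/5 = 154/5 ≈ 30.800)
Y + w(-11)*((t*B)*(-3)) = 154/5 + (-11*(1 - 11))*((6*(-48))*(-3)) = 154/5 + (-11*(-10))*(-288*(-3)) = 154/5 + 110*864 = 154/5 + 95040 = 475354/5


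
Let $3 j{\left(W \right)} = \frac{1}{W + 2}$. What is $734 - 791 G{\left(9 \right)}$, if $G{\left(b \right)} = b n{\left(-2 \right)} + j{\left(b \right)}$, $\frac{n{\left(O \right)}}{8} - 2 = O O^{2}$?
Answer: $\frac{11299927}{33} \approx 3.4242 \cdot 10^{5}$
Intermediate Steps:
$n{\left(O \right)} = 16 + 8 O^{3}$ ($n{\left(O \right)} = 16 + 8 O O^{2} = 16 + 8 O^{3}$)
$j{\left(W \right)} = \frac{1}{3 \left(2 + W\right)}$ ($j{\left(W \right)} = \frac{1}{3 \left(W + 2\right)} = \frac{1}{3 \left(2 + W\right)}$)
$G{\left(b \right)} = - 48 b + \frac{1}{3 \left(2 + b\right)}$ ($G{\left(b \right)} = b \left(16 + 8 \left(-2\right)^{3}\right) + \frac{1}{3 \left(2 + b\right)} = b \left(16 + 8 \left(-8\right)\right) + \frac{1}{3 \left(2 + b\right)} = b \left(16 - 64\right) + \frac{1}{3 \left(2 + b\right)} = b \left(-48\right) + \frac{1}{3 \left(2 + b\right)} = - 48 b + \frac{1}{3 \left(2 + b\right)}$)
$734 - 791 G{\left(9 \right)} = 734 - 791 \frac{1 - 1296 \left(2 + 9\right)}{3 \left(2 + 9\right)} = 734 - 791 \frac{1 - 1296 \cdot 11}{3 \cdot 11} = 734 - 791 \cdot \frac{1}{3} \cdot \frac{1}{11} \left(1 - 14256\right) = 734 - 791 \cdot \frac{1}{3} \cdot \frac{1}{11} \left(-14255\right) = 734 - - \frac{11275705}{33} = 734 + \frac{11275705}{33} = \frac{11299927}{33}$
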